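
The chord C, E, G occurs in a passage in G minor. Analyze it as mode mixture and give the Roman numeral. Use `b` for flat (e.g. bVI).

IV

The root C is the diatonic 4th degree of G minor; the borrowing shows in the chord quality. C–E–G is a major chord — the form found in G major, not the diatonic iv (Cm). Borrowed into G minor it is written IV.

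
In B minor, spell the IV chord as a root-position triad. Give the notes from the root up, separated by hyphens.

IV is built on scale degree 4, which is E in both B minor and its parallel. In B major the chord on E is E–G#–B.

E-G#-B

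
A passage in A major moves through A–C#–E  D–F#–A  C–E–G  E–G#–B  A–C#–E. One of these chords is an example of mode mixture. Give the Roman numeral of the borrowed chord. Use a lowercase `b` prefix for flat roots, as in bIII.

In A major the diatonic chords are A, Bm, C#m, D, E, F#m, G#dim. A–C#–E = A, D–F#–A = D and E–G#–B = E all belong to that set. C–E–G is not: scale degree 3 in A major carries C#m (iii). In A minor the chord on that degree is C, so here it functions as bIII, borrowed from the parallel minor.

bIII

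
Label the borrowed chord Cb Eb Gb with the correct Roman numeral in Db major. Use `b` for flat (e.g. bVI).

Cb is the lowered form of scale degree 7 in Db major (the diatonic degree 7 is C). Diatonically Db major has Cdim (vii°) on that degree; Cb–Eb–Gb is instead the major chord native to Db minor, so it takes the label bVII.

bVII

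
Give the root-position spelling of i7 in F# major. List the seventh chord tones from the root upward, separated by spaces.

F# A C# E

The root, F#, is scale degree 1 — the same note in F# major and F# minor; only the chord quality changes. Building the minor-seventh chord from the parallel minor on F#: F#–A–C#–E.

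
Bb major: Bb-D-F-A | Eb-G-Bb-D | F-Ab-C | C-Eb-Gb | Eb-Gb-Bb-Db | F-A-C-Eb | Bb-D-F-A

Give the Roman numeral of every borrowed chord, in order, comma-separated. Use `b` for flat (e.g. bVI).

Bb major has the diatonic set Bb, Cm, Dm, Eb, F, Gm, Adim. Of the given chords, Bb–D–F–A = Bbmaj7, Eb–G–Bb–D = Ebmaj7 and F–A–C–Eb = F7 are diatonic. F–Ab–C doesn't fit — on degree 5 Bb major would have F (V). Fm is the degree-5 chord of Bb minor, so it is the borrowed v. C–Eb–Gb doesn't fit — on degree 2 Bb major would have Cm (ii). Cdim is the degree-2 chord of Bb minor, so it is the borrowed ii°. Eb–Gb–Bb–Db doesn't fit — on degree 4 Bb major would have Eb (IV). Ebm7 is the degree-4 chord of Bb minor, so it is the borrowed iv7.

v, ii°, iv7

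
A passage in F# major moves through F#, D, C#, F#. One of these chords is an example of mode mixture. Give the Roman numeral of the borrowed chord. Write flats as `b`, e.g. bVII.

bVI

The diatonic triads in F# major are F#, G#m, A#m, B, C#, D#m, E#dim. Of the given chords, F# and C# are diatonic. D (D–F#–A) is not: scale degree 6 in F# major carries D#m (vi). In F# minor the chord on that degree is D, so here it functions as bVI, borrowed from the parallel minor.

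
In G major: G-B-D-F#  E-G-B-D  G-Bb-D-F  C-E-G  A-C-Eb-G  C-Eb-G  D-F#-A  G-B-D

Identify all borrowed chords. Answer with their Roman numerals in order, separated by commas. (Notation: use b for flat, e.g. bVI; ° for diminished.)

The diatonic triads in G major are G, Am, Bm, C, D, Em, F#dim. G–B–D–F# = Gmaj7, E–G–B–D = Em7, C–E–G = C, D–F#–A = D and G–B–D = G all belong to that set. But G–Bb–D–F is foreign: the diatonic I on degree 1 is G, whereas Gm7 comes from G minor. It is labeled i7. A–C–Eb–G doesn't fit — on degree 2 G major would have Am (ii). Am7b5 is the degree-2 chord of G minor, so it is the borrowed iiø7. But C–Eb–G is foreign: the diatonic IV on degree 4 is C, whereas Cm comes from G minor. It is labeled iv.

i7, iiø7, iv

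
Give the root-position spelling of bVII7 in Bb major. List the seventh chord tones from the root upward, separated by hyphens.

Ab-C-Eb-Gb

Scale degree 7 in Bb major is A. bVII7 uses the lowered form, Ab, taken from Bb minor. In Bb minor the chord on Ab is Ab–C–Eb–Gb.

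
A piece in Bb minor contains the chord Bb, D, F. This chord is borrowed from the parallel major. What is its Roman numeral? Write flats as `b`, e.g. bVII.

The root Bb is the diatonic 1st degree of Bb minor; the borrowing shows in the chord quality. Bb–D–F is a major chord — the form found in Bb major, not the diatonic i (Bbm). Borrowed into Bb minor it is written I.

I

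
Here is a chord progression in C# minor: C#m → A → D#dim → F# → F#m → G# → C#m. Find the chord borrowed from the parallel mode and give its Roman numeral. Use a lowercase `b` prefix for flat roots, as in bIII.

The diatonic triads in C# minor (with V from harmonic minor) are C#m, D#dim, E, F#m, G#, A, B. C#m, A, D#dim, F#m and G# are all diatonic. F# (F#–A#–C#) is not: scale degree 4 in C# minor carries F#m (iv). In C# major the chord on that degree is F#, so here it functions as IV, borrowed from the parallel major.

IV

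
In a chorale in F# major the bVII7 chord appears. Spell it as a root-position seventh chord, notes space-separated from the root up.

E G# B D

The root of bVII7 is the lowered 7th degree: E# becomes E. Stacking thirds in F# minor on E gives E–G#–B–D.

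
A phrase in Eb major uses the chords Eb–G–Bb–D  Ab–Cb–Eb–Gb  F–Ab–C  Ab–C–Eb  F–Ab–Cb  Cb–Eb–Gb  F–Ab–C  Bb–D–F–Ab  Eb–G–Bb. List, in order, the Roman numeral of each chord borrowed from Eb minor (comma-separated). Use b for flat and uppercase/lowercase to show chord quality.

In Eb major the diatonic chords are Eb, Fm, Gm, Ab, Bb, Cm, Ddim. Eb–G–Bb–D = Ebmaj7, F–Ab–C = Fm, Ab–C–Eb = Ab, Bb–D–F–Ab = Bb7 and Eb–G–Bb = Eb all belong to that set. But Ab–Cb–Eb–Gb is foreign: the diatonic IV on degree 4 is Ab, whereas Abm7 comes from Eb minor. It is labeled iv7. But F–Ab–Cb is foreign: the diatonic ii on degree 2 is Fm, whereas Fdim comes from Eb minor. It is labeled ii°. Cb–Eb–Gb doesn't fit — on degree 6 Eb major would have Cm (vi). Cb is the degree-6 chord of Eb minor, so it is the borrowed bVI.

iv7, ii°, bVI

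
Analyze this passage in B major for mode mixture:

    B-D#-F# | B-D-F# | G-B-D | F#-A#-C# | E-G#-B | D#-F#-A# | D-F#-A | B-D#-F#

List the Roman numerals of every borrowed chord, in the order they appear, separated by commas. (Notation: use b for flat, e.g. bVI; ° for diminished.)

i, bVI, bIII

B major has the diatonic set B, C#m, D#m, E, F#, G#m, A#dim. B–D#–F# = B, F#–A#–C# = F#, E–G#–B = E and D#–F#–A# = D#m are all diatonic. But B–D–F# is foreign: the diatonic I on degree 1 is B, whereas Bm comes from B minor. It is labeled i. G–B–D is not: scale degree 6 in B major carries G#m (vi). In B minor the chord on that degree is G, so here it functions as bVI, borrowed from the parallel minor. D–F#–A is not: scale degree 3 in B major carries D#m (iii). In B minor the chord on that degree is D, so here it functions as bIII, borrowed from the parallel minor.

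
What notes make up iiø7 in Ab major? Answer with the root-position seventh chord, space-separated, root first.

Bb Db Fb Ab

iiø7 is built on scale degree 2, which is Bb in both Ab major and its parallel. Building the half-diminished-seventh chord from the parallel minor on Bb: Bb–Db–Fb–Ab.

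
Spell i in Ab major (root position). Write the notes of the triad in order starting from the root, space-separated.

i is built on scale degree 1, which is Ab in both Ab major and its parallel. In Ab minor the chord on Ab is Ab–Cb–Eb.

Ab Cb Eb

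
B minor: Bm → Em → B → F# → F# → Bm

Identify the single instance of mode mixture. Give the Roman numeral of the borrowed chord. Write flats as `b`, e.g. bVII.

The diatonic triads in B minor (with V from harmonic minor) are Bm, C#dim, D, Em, F#, G, A. Of the given chords, Bm, Em and F# are diatonic. But B (B–D#–F#) is foreign: the diatonic i on degree 1 is Bm, whereas B comes from B major. It is labeled I.

I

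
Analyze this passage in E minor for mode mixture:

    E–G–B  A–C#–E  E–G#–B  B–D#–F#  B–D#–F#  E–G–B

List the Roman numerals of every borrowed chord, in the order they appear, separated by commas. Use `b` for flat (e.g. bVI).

E minor has the diatonic set Em, F#dim, G, Am, B, C, D (with V from harmonic minor). E–G–B = Em and B–D#–F# = B both belong to that set. But A–C#–E is foreign: the diatonic iv on degree 4 is Am, whereas A comes from E major. It is labeled IV. E–G#–B doesn't fit — on degree 1 E minor would have Em (i). E is the degree-1 chord of E major, so it is the borrowed I.

IV, I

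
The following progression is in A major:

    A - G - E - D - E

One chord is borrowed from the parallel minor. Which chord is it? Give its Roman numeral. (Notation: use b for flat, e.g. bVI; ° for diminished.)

bVII

A major has the diatonic set A, Bm, C#m, D, E, F#m, G#dim. A, E and D all belong to that set. G (G–B–D) is not: scale degree 7 in A major carries G#dim (vii°). In A minor the chord on that degree is G, so here it functions as bVII, borrowed from the parallel minor.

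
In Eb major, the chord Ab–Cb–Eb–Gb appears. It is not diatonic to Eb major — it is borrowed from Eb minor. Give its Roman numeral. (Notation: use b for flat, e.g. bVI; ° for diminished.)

iv7

Ab is scale degree 4 in Eb major. The diatonic chord on degree 4 would be Ab (IV), but Ab–Cb–Eb–Gb is the minor-seventh chord from Eb minor. As a borrowed chord it is labeled iv7.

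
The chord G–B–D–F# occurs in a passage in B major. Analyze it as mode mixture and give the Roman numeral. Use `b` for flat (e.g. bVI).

bVImaj7

In B major scale degree 6 is G#; G is its lowered form, from B minor. G–B–D–F# is a major-seventh chord — the form found in B minor, not the diatonic vi (G#m). Borrowed into B major it is written bVImaj7.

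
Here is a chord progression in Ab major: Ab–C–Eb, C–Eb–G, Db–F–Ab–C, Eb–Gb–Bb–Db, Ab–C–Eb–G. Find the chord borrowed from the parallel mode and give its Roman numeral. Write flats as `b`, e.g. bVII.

Ab major has the diatonic set Ab, Bbm, Cm, Db, Eb, Fm, Gdim. Ab–C–Eb = Ab, C–Eb–G = Cm, Db–F–Ab–C = Dbmaj7 and Ab–C–Eb–G = Abmaj7 are all diatonic. Eb–Gb–Bb–Db doesn't fit — on degree 5 Ab major would have Eb (V). Ebm7 is the degree-5 chord of Ab minor, so it is the borrowed v7.

v7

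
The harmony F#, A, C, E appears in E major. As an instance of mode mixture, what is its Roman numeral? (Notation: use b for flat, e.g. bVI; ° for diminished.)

iiø7

The root F# is the diatonic 2nd degree of E major; the borrowing shows in the chord quality. The diatonic chord on degree 2 would be F#m (ii), but F#–A–C–E is the half-diminished-seventh chord from E minor. As a borrowed chord it is labeled iiø7.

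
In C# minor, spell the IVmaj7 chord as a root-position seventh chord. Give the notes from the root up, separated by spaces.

The root, F#, is scale degree 4 — the same note in C# minor and C# major; only the chord quality changes. Building the major-seventh chord from the parallel major on F#: F#–A#–C#–E#.

F# A# C# E#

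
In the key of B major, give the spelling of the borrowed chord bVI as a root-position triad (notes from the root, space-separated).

The root of bVI is the lowered 6th degree: G# becomes G. In B minor the chord on G is G–B–D.

G B D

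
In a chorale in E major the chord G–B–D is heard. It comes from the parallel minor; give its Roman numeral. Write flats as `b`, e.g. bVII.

bIII

In E major scale degree 3 is G#; G is its lowered form, from E minor. Diatonically E major has G#m (iii) on that degree; G–B–D is instead the major chord native to E minor, so it takes the label bIII.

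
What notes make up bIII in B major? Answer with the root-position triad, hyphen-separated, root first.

bIII is built on the lowered scale degree 3. In B major degree 3 is D#; lowered it becomes D. Stacking thirds in B minor on D gives D–F#–A.

D-F#-A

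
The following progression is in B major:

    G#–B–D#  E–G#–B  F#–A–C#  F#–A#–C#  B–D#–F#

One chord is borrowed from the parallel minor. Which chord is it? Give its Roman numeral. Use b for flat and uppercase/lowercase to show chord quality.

B major has the diatonic set B, C#m, D#m, E, F#, G#m, A#dim. G#–B–D# = G#m, E–G#–B = E, F#–A#–C# = F# and B–D#–F# = B are all diatonic. F#–A–C# doesn't fit — on degree 5 B major would have F# (V). F#m is the degree-5 chord of B minor, so it is the borrowed v.

v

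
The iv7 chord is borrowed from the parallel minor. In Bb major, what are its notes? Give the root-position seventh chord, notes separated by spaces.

The root, Eb, is scale degree 4 — the same note in Bb major and Bb minor; only the chord quality changes. Stacking thirds in Bb minor on Eb gives Eb–Gb–Bb–Db.

Eb Gb Bb Db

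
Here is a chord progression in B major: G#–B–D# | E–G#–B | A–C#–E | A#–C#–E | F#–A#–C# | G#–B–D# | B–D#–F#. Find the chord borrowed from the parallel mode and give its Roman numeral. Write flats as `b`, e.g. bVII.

B major has the diatonic set B, C#m, D#m, E, F#, G#m, A#dim. Of the given chords, G#–B–D# = G#m, E–G#–B = E, A#–C#–E = A#dim, F#–A#–C# = F# and B–D#–F# = B are diatonic. But A–C#–E is foreign: the diatonic vii° on degree 7 is A#dim, whereas A comes from B minor. It is labeled bVII.

bVII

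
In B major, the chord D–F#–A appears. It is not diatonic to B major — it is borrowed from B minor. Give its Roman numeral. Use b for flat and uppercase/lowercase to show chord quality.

The root D is the lowered 3rd scale degree — diatonically B major has D# there. Diatonically B major has D#m (iii) on that degree; D–F#–A is instead the major chord native to B minor, so it takes the label bIII.

bIII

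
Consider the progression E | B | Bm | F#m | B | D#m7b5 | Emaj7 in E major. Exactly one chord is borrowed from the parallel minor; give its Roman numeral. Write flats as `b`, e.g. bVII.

v

In E major the diatonic chords are E, F#m, G#m, A, B, C#m, D#dim. Of the given chords, E, B, F#m, D#m7b5 and Emaj7 are diatonic. Bm (B–D–F#) doesn't fit — on degree 5 E major would have B (V). Bm is the degree-5 chord of E minor, so it is the borrowed v.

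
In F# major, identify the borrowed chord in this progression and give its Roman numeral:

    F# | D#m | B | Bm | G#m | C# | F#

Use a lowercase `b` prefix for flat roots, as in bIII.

iv

The diatonic triads in F# major are F#, G#m, A#m, B, C#, D#m, E#dim. Of the given chords, F#, D#m, B, G#m and C# are diatonic. Bm (B–D–F#) doesn't fit — on degree 4 F# major would have B (IV). Bm is the degree-4 chord of F# minor, so it is the borrowed iv.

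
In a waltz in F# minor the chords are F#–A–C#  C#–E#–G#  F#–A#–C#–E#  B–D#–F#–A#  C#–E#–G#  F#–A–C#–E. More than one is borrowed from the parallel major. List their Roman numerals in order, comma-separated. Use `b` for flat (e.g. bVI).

In F# minor (with V from harmonic minor) the diatonic chords are F#m, G#dim, A, Bm, C#, D, E. F#–A–C# = F#m, C#–E#–G# = C# and F#–A–C#–E = F#m7 are all diatonic. But F#–A#–C#–E# is foreign: the diatonic i on degree 1 is F#m, whereas F#maj7 comes from F# major. It is labeled Imaj7. B–D#–F#–A# is not: scale degree 4 in F# minor carries Bm (iv). In F# major the chord on that degree is Bmaj7, so here it functions as IVmaj7, borrowed from the parallel major.

Imaj7, IVmaj7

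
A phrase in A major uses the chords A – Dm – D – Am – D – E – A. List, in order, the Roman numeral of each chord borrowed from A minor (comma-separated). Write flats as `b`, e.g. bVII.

iv, i

The diatonic triads in A major are A, Bm, C#m, D, E, F#m, G#dim. A, D and E are all diatonic. Dm (D–F–A) doesn't fit — on degree 4 A major would have D (IV). Dm is the degree-4 chord of A minor, so it is the borrowed iv. Am (A–C–E) is not: scale degree 1 in A major carries A (I). In A minor the chord on that degree is Am, so here it functions as i, borrowed from the parallel minor.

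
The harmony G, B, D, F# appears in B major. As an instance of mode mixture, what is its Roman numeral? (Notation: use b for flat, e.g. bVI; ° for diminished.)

The root G is the lowered 6th scale degree — diatonically B major has G# there. The diatonic chord on degree 6 would be G#m (vi), but G–B–D–F# is the major-seventh chord from B minor. As a borrowed chord it is labeled bVImaj7.

bVImaj7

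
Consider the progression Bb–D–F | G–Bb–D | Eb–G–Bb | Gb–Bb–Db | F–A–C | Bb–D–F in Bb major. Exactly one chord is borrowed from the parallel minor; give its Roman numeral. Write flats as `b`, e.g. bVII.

bVI

Bb major has the diatonic set Bb, Cm, Dm, Eb, F, Gm, Adim. Bb–D–F = Bb, G–Bb–D = Gm, Eb–G–Bb = Eb and F–A–C = F are all diatonic. But Gb–Bb–Db is foreign: the diatonic vi on degree 6 is Gm, whereas Gb comes from Bb minor. It is labeled bVI.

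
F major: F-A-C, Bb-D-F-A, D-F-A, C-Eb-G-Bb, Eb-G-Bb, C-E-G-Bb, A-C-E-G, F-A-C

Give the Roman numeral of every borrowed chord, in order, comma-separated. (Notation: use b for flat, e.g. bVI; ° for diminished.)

In F major the diatonic chords are F, Gm, Am, Bb, C, Dm, Edim. F–A–C = F, Bb–D–F–A = Bbmaj7, D–F–A = Dm, C–E–G–Bb = C7 and A–C–E–G = Am7 are all diatonic. But C–Eb–G–Bb is foreign: the diatonic V on degree 5 is C, whereas Cm7 comes from F minor. It is labeled v7. Eb–G–Bb doesn't fit — on degree 7 F major would have Edim (vii°). Eb is the degree-7 chord of F minor, so it is the borrowed bVII.

v7, bVII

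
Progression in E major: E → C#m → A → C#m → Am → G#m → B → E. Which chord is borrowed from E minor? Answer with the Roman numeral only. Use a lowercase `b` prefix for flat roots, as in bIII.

E major has the diatonic set E, F#m, G#m, A, B, C#m, D#dim. E, C#m, A, G#m and B all belong to that set. Am (A–C–E) is not: scale degree 4 in E major carries A (IV). In E minor the chord on that degree is Am, so here it functions as iv, borrowed from the parallel minor.

iv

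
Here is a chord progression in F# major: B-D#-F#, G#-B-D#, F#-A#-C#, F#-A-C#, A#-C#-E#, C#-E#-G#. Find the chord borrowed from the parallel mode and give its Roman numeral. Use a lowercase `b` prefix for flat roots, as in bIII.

i

In F# major the diatonic chords are F#, G#m, A#m, B, C#, D#m, E#dim. Of the given chords, B–D#–F# = B, G#–B–D# = G#m, F#–A#–C# = F#, A#–C#–E# = A#m and C#–E#–G# = C# are diatonic. But F#–A–C# is foreign: the diatonic I on degree 1 is F#, whereas F#m comes from F# minor. It is labeled i.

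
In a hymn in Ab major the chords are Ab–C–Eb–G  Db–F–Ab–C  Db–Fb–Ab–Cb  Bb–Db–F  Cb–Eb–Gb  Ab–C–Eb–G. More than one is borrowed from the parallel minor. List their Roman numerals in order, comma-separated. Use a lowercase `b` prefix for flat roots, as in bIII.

Ab major has the diatonic set Ab, Bbm, Cm, Db, Eb, Fm, Gdim. Ab–C–Eb–G = Abmaj7, Db–F–Ab–C = Dbmaj7 and Bb–Db–F = Bbm are all diatonic. But Db–Fb–Ab–Cb is foreign: the diatonic IV on degree 4 is Db, whereas Dbm7 comes from Ab minor. It is labeled iv7. But Cb–Eb–Gb is foreign: the diatonic iii on degree 3 is Cm, whereas Cb comes from Ab minor. It is labeled bIII.

iv7, bIII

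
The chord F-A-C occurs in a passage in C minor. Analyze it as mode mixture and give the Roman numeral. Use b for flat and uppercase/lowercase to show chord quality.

IV

F is scale degree 4 in C minor. F–A–C is a major chord — the form found in C major, not the diatonic iv (Fm). Borrowed into C minor it is written IV.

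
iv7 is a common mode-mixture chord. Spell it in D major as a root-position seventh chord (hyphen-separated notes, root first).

iv7 is built on scale degree 4, which is G in both D major and its parallel. Stacking thirds in D minor on G gives G–Bb–D–F.

G-Bb-D-F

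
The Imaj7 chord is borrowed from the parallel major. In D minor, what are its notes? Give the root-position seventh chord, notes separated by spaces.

Imaj7 is built on scale degree 1, which is D in both D minor and its parallel. Stacking thirds in D major on D gives D–F#–A–C#.

D F# A C#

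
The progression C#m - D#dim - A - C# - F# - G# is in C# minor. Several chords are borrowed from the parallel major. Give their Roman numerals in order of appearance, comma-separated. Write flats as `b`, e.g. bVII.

I, IV

C# minor has the diatonic set C#m, D#dim, E, F#m, G#, A, B (with V from harmonic minor). Of the given chords, C#m, D#dim, A and G# are diatonic. C# (C#–E#–G#) is not: scale degree 1 in C# minor carries C#m (i). In C# major the chord on that degree is C#, so here it functions as I, borrowed from the parallel major. F# (F#–A#–C#) doesn't fit — on degree 4 C# minor would have F#m (iv). F# is the degree-4 chord of C# major, so it is the borrowed IV.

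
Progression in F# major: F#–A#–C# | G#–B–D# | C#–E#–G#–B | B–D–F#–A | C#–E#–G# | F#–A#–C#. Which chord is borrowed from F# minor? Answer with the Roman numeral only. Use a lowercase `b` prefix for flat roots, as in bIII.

iv7

The diatonic triads in F# major are F#, G#m, A#m, B, C#, D#m, E#dim. Of the given chords, F#–A#–C# = F#, G#–B–D# = G#m, C#–E#–G#–B = C#7 and C#–E#–G# = C# are diatonic. But B–D–F#–A is foreign: the diatonic IV on degree 4 is B, whereas Bm7 comes from F# minor. It is labeled iv7.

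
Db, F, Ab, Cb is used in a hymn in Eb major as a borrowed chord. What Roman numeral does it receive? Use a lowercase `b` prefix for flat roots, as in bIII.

Db is the lowered form of scale degree 7 in Eb major (the diatonic degree 7 is D). Db–F–Ab–Cb is a dominant-seventh chord — the form found in Eb minor, not the diatonic vii° (Ddim). Borrowed into Eb major it is written bVII7.

bVII7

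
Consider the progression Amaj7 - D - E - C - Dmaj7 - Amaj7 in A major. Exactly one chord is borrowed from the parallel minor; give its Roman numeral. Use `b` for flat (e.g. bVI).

The diatonic triads in A major are A, Bm, C#m, D, E, F#m, G#dim. Amaj7, D, E and Dmaj7 are all diatonic. But C (C–E–G) is foreign: the diatonic iii on degree 3 is C#m, whereas C comes from A minor. It is labeled bIII.

bIII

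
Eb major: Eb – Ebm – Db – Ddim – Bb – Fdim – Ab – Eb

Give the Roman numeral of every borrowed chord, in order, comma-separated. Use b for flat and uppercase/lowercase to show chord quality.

i, bVII, ii°

The diatonic triads in Eb major are Eb, Fm, Gm, Ab, Bb, Cm, Ddim. Of the given chords, Eb, Ddim, Bb and Ab are diatonic. Ebm (Eb–Gb–Bb) is not: scale degree 1 in Eb major carries Eb (I). In Eb minor the chord on that degree is Ebm, so here it functions as i, borrowed from the parallel minor. But Db (Db–F–Ab) is foreign: the diatonic vii° on degree 7 is Ddim, whereas Db comes from Eb minor. It is labeled bVII. But Fdim (F–Ab–Cb) is foreign: the diatonic ii on degree 2 is Fm, whereas Fdim comes from Eb minor. It is labeled ii°.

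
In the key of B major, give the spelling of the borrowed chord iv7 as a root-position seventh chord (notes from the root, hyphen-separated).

The root, E, is scale degree 4 — the same note in B major and B minor; only the chord quality changes. Building the minor-seventh chord from the parallel minor on E: E–G–B–D.

E-G-B-D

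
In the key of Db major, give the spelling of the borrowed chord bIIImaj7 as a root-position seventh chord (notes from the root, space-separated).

Fb Ab Cb Eb

The root of bIIImaj7 is the lowered 3rd degree: F becomes Fb. In Db minor the chord on Fb is Fb–Ab–Cb–Eb.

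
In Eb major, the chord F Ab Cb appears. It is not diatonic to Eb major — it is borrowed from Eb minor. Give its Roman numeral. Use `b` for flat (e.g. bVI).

ii°

The root F is the diatonic 2nd degree of Eb major; the borrowing shows in the chord quality. F–Ab–Cb is a diminished chord — the form found in Eb minor, not the diatonic ii (Fm). Borrowed into Eb major it is written ii°.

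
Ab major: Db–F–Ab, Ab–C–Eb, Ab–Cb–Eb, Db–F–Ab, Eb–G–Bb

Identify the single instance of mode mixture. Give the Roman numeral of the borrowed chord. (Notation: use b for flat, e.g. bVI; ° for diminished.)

Ab major has the diatonic set Ab, Bbm, Cm, Db, Eb, Fm, Gdim. Db–F–Ab = Db, Ab–C–Eb = Ab and Eb–G–Bb = Eb are all diatonic. Ab–Cb–Eb doesn't fit — on degree 1 Ab major would have Ab (I). Abm is the degree-1 chord of Ab minor, so it is the borrowed i.

i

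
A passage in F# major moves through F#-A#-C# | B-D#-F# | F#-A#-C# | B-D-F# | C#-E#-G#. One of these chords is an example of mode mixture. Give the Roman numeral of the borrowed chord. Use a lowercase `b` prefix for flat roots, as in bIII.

iv

In F# major the diatonic chords are F#, G#m, A#m, B, C#, D#m, E#dim. Of the given chords, F#–A#–C# = F#, B–D#–F# = B and C#–E#–G# = C# are diatonic. B–D–F# is not: scale degree 4 in F# major carries B (IV). In F# minor the chord on that degree is Bm, so here it functions as iv, borrowed from the parallel minor.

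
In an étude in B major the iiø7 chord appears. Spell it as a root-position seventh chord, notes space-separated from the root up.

The root, C#, is scale degree 2 — the same note in B major and B minor; only the chord quality changes. Stacking thirds in B minor on C# gives C#–E–G–B.

C# E G B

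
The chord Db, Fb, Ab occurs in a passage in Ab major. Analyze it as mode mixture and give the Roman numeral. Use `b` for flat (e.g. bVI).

The root Db is the diatonic 4th degree of Ab major; the borrowing shows in the chord quality. The diatonic chord on degree 4 would be Db (IV), but Db–Fb–Ab is the minor chord from Ab minor. As a borrowed chord it is labeled iv.

iv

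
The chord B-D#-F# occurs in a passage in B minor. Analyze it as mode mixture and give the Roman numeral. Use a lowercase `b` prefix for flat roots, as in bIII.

I

The root B is the diatonic 1st degree of B minor; the borrowing shows in the chord quality. B–D#–F# is a major chord — the form found in B major, not the diatonic i (Bm). Borrowed into B minor it is written I.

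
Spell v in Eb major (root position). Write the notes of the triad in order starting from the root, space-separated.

v is built on scale degree 5, which is Bb in both Eb major and its parallel. Building the minor chord from the parallel minor on Bb: Bb–Db–F.

Bb Db F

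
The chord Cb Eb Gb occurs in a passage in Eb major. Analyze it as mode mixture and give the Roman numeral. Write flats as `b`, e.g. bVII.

bVI

The root Cb is the lowered 6th scale degree — diatonically Eb major has C there. Diatonically Eb major has Cm (vi) on that degree; Cb–Eb–Gb is instead the major chord native to Eb minor, so it takes the label bVI.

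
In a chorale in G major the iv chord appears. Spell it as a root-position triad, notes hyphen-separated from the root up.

iv is built on scale degree 4, which is C in both G major and its parallel. Building the minor chord from the parallel minor on C: C–Eb–G.

C-Eb-G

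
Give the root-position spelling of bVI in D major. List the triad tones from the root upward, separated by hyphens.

Bb-D-F

The root of bVI is the lowered 6th degree: B becomes Bb. In D minor the chord on Bb is Bb–D–F.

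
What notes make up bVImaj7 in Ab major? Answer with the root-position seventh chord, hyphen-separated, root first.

The root of bVImaj7 is the lowered 6th degree: F becomes Fb. Stacking thirds in Ab minor on Fb gives Fb–Ab–Cb–Eb.

Fb-Ab-Cb-Eb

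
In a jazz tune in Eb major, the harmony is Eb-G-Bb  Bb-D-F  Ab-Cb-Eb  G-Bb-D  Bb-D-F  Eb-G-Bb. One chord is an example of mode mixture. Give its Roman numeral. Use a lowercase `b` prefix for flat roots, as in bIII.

iv

In Eb major the diatonic chords are Eb, Fm, Gm, Ab, Bb, Cm, Ddim. Eb–G–Bb = Eb, Bb–D–F = Bb and G–Bb–D = Gm all belong to that set. But Ab–Cb–Eb is foreign: the diatonic IV on degree 4 is Ab, whereas Abm comes from Eb minor. It is labeled iv.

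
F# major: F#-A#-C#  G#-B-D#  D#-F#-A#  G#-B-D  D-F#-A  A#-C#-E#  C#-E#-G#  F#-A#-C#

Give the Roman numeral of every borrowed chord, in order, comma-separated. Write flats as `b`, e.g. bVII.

ii°, bVI

F# major has the diatonic set F#, G#m, A#m, B, C#, D#m, E#dim. Of the given chords, F#–A#–C# = F#, G#–B–D# = G#m, D#–F#–A# = D#m, A#–C#–E# = A#m and C#–E#–G# = C# are diatonic. But G#–B–D is foreign: the diatonic ii on degree 2 is G#m, whereas G#dim comes from F# minor. It is labeled ii°. D–F#–A doesn't fit — on degree 6 F# major would have D#m (vi). D is the degree-6 chord of F# minor, so it is the borrowed bVI.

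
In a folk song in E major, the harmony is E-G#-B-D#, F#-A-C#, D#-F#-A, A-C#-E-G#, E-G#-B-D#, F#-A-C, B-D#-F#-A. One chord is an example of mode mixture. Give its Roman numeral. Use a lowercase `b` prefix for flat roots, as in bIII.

ii°

E major has the diatonic set E, F#m, G#m, A, B, C#m, D#dim. E–G#–B–D# = Emaj7, F#–A–C# = F#m, D#–F#–A = D#dim, A–C#–E–G# = Amaj7 and B–D#–F#–A = B7 are all diatonic. F#–A–C doesn't fit — on degree 2 E major would have F#m (ii). F#dim is the degree-2 chord of E minor, so it is the borrowed ii°.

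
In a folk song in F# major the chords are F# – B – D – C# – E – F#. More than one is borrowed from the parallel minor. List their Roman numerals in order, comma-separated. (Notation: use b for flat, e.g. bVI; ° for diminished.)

The diatonic triads in F# major are F#, G#m, A#m, B, C#, D#m, E#dim. F#, B and C# all belong to that set. D (D–F#–A) is not: scale degree 6 in F# major carries D#m (vi). In F# minor the chord on that degree is D, so here it functions as bVI, borrowed from the parallel minor. But E (E–G#–B) is foreign: the diatonic vii° on degree 7 is E#dim, whereas E comes from F# minor. It is labeled bVII.

bVI, bVII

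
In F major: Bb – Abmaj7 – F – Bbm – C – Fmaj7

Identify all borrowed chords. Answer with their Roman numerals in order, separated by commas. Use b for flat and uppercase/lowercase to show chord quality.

In F major the diatonic chords are F, Gm, Am, Bb, C, Dm, Edim. Of the given chords, Bb, F, C and Fmaj7 are diatonic. But Abmaj7 (Ab–C–Eb–G) is foreign: the diatonic iii on degree 3 is Am, whereas Abmaj7 comes from F minor. It is labeled bIIImaj7. Bbm (Bb–Db–F) is not: scale degree 4 in F major carries Bb (IV). In F minor the chord on that degree is Bbm, so here it functions as iv, borrowed from the parallel minor.

bIIImaj7, iv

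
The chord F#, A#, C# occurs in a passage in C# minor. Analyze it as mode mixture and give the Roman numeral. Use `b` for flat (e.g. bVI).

The root F# is the diatonic 4th degree of C# minor; the borrowing shows in the chord quality. The diatonic chord on degree 4 would be F#m (iv), but F#–A#–C# is the major chord from C# major. As a borrowed chord it is labeled IV.

IV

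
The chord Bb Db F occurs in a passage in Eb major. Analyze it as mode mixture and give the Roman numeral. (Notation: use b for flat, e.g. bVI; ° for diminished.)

Bb is scale degree 5 in Eb major. Diatonically Eb major has Bb (V) on that degree; Bb–Db–F is instead the minor chord native to Eb minor, so it takes the label v.

v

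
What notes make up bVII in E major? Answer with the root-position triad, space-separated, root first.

D F# A

Scale degree 7 in E major is D#. bVII uses the lowered form, D, taken from E minor. Building the major chord from the parallel minor on D: D–F#–A.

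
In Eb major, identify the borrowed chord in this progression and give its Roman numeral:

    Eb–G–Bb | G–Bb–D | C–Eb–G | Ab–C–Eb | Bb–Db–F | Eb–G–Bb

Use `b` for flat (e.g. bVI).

In Eb major the diatonic chords are Eb, Fm, Gm, Ab, Bb, Cm, Ddim. Eb–G–Bb = Eb, G–Bb–D = Gm, C–Eb–G = Cm and Ab–C–Eb = Ab are all diatonic. But Bb–Db–F is foreign: the diatonic V on degree 5 is Bb, whereas Bbm comes from Eb minor. It is labeled v.

v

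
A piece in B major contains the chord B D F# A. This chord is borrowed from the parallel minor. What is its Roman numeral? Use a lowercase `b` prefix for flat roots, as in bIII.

i7

The root B is the diatonic 1st degree of B major; the borrowing shows in the chord quality. The diatonic chord on degree 1 would be B (I), but B–D–F#–A is the minor-seventh chord from B minor. As a borrowed chord it is labeled i7.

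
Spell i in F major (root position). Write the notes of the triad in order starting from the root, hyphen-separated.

F-Ab-C

i is built on scale degree 1, which is F in both F major and its parallel. In F minor the chord on F is F–Ab–C.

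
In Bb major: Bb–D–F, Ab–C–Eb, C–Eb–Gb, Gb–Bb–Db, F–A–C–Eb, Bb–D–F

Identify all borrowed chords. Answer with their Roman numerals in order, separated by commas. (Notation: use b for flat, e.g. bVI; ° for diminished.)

The diatonic triads in Bb major are Bb, Cm, Dm, Eb, F, Gm, Adim. Of the given chords, Bb–D–F = Bb and F–A–C–Eb = F7 are diatonic. Ab–C–Eb is not: scale degree 7 in Bb major carries Adim (vii°). In Bb minor the chord on that degree is Ab, so here it functions as bVII, borrowed from the parallel minor. C–Eb–Gb doesn't fit — on degree 2 Bb major would have Cm (ii). Cdim is the degree-2 chord of Bb minor, so it is the borrowed ii°. But Gb–Bb–Db is foreign: the diatonic vi on degree 6 is Gm, whereas Gb comes from Bb minor. It is labeled bVI.

bVII, ii°, bVI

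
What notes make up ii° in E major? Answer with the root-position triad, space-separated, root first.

ii° is built on scale degree 2, which is F# in both E major and its parallel. In E minor the chord on F# is F#–A–C.

F# A C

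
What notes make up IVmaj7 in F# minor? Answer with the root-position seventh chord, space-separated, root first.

B D# F# A#

The root, B, is scale degree 4 — the same note in F# minor and F# major; only the chord quality changes. Stacking thirds in F# major on B gives B–D#–F#–A#.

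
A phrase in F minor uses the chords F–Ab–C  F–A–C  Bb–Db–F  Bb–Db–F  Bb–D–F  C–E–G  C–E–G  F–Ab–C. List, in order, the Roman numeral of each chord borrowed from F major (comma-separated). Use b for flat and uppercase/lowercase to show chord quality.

I, IV

The diatonic triads in F minor (with V from harmonic minor) are Fm, Gdim, Ab, Bbm, C, Db, Eb. F–Ab–C = Fm, Bb–Db–F = Bbm and C–E–G = C are all diatonic. F–A–C doesn't fit — on degree 1 F minor would have Fm (i). F is the degree-1 chord of F major, so it is the borrowed I. But Bb–D–F is foreign: the diatonic iv on degree 4 is Bbm, whereas Bb comes from F major. It is labeled IV.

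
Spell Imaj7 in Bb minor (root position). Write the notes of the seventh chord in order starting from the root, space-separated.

Bb D F A

The root, Bb, is scale degree 1 — the same note in Bb minor and Bb major; only the chord quality changes. Building the major-seventh chord from the parallel major on Bb: Bb–D–F–A.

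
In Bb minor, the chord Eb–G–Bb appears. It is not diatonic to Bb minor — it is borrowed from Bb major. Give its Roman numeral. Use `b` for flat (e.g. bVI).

Eb is scale degree 4 in Bb minor. The diatonic chord on degree 4 would be Ebm (iv), but Eb–G–Bb is the major chord from Bb major. As a borrowed chord it is labeled IV.

IV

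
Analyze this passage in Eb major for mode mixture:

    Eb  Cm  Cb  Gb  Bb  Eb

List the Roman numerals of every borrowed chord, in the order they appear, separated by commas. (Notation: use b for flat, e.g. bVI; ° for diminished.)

Eb major has the diatonic set Eb, Fm, Gm, Ab, Bb, Cm, Ddim. Of the given chords, Eb, Cm and Bb are diatonic. Cb (Cb–Eb–Gb) doesn't fit — on degree 6 Eb major would have Cm (vi). Cb is the degree-6 chord of Eb minor, so it is the borrowed bVI. Gb (Gb–Bb–Db) doesn't fit — on degree 3 Eb major would have Gm (iii). Gb is the degree-3 chord of Eb minor, so it is the borrowed bIII.

bVI, bIII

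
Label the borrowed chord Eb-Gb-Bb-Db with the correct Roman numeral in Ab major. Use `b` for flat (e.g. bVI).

Eb is scale degree 5 in Ab major. The diatonic chord on degree 5 would be Eb (V), but Eb–Gb–Bb–Db is the minor-seventh chord from Ab minor. As a borrowed chord it is labeled v7.

v7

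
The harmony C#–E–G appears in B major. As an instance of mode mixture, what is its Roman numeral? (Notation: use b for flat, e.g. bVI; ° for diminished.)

ii°

C# is scale degree 2 in B major. Diatonically B major has C#m (ii) on that degree; C#–E–G is instead the diminished chord native to B minor, so it takes the label ii°.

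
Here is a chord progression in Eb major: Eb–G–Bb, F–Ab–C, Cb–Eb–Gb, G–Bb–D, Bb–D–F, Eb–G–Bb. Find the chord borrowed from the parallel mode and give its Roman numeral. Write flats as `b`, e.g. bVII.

bVI

The diatonic triads in Eb major are Eb, Fm, Gm, Ab, Bb, Cm, Ddim. Eb–G–Bb = Eb, F–Ab–C = Fm, G–Bb–D = Gm and Bb–D–F = Bb all belong to that set. Cb–Eb–Gb is not: scale degree 6 in Eb major carries Cm (vi). In Eb minor the chord on that degree is Cb, so here it functions as bVI, borrowed from the parallel minor.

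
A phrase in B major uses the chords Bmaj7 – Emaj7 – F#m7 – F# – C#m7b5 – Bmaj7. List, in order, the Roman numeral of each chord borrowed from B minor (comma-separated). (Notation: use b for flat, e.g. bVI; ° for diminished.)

v7, iiø7

In B major the diatonic chords are B, C#m, D#m, E, F#, G#m, A#dim. Of the given chords, Bmaj7, Emaj7 and F# are diatonic. F#m7 (F#–A–C#–E) doesn't fit — on degree 5 B major would have F# (V). F#m7 is the degree-5 chord of B minor, so it is the borrowed v7. C#m7b5 (C#–E–G–B) is not: scale degree 2 in B major carries C#m (ii). In B minor the chord on that degree is C#m7b5, so here it functions as iiø7, borrowed from the parallel minor.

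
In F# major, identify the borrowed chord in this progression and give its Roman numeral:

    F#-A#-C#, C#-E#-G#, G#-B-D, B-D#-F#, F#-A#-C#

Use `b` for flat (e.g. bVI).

ii°

F# major has the diatonic set F#, G#m, A#m, B, C#, D#m, E#dim. Of the given chords, F#–A#–C# = F#, C#–E#–G# = C# and B–D#–F# = B are diatonic. But G#–B–D is foreign: the diatonic ii on degree 2 is G#m, whereas G#dim comes from F# minor. It is labeled ii°.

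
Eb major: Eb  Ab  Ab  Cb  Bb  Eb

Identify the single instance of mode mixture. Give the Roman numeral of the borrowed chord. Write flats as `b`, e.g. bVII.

bVI

Eb major has the diatonic set Eb, Fm, Gm, Ab, Bb, Cm, Ddim. Of the given chords, Eb, Ab and Bb are diatonic. But Cb (Cb–Eb–Gb) is foreign: the diatonic vi on degree 6 is Cm, whereas Cb comes from Eb minor. It is labeled bVI.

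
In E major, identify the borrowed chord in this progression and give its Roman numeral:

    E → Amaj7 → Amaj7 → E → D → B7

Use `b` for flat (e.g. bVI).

bVII

The diatonic triads in E major are E, F#m, G#m, A, B, C#m, D#dim. E, Amaj7 and B7 are all diatonic. D (D–F#–A) doesn't fit — on degree 7 E major would have D#dim (vii°). D is the degree-7 chord of E minor, so it is the borrowed bVII.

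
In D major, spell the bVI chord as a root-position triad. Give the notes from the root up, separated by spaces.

Scale degree 6 in D major is B. bVI uses the lowered form, Bb, taken from D minor. In D minor the chord on Bb is Bb–D–F.

Bb D F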